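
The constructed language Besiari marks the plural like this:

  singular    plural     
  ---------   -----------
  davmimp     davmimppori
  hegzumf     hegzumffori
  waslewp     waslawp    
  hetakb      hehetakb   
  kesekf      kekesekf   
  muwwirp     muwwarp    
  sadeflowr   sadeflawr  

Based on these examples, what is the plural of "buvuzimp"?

kesekf and hegzumf both end in -f yet inflect differently (kekesekf, hegzumffori), so the final letter is not what conditions the rule; the second-to-last letter is.
"buvuzimp" has second-to-last letter 'm'. The stems whose second-to-last letter is 'm' (hegzumf → hegzumffori, davmimp → davmimppori) double the final consonant and add -ori.
The other patterns: stems whose second-to-last letter is 'k' repeat the first consonant+vowel as a prefix; stems whose second-to-last letter is 'r' or 'w' change the last vowel to 'a'.
So buvuzimp → buvuzimppori.

buvuzimppori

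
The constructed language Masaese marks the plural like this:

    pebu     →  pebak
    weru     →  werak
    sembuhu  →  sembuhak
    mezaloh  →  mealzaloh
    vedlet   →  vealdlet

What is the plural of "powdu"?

powdak

weru and vedlet both have 2 vowels yet inflect differently (werak, vealdlet), so the number of vowels is not what conditions the rule; the final letter is.
"powdu" ends in -u. The stems ending in -u (weru → werak, pebu → pebak, sembuhu → sembuhak) drop the final letter and add -ak.
The other pattern: stems ending in -h or -t insert -al- after the first vowel.
So powdu → powdak.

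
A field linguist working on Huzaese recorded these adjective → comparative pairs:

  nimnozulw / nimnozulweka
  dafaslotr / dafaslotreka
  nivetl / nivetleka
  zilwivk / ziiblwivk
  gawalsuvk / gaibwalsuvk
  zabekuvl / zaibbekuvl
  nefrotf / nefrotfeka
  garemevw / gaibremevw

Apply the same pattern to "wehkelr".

wehkelreka

garemevw and nimnozulw both end in -w yet inflect differently (gaibremevw, nimnozulweka), so the final letter is not what conditions the rule; the second-to-last letter is.
"wehkelr" has second-to-last letter 'l'. The one such stem in the data (nimnozulw → nimnozulweka) adds -eka, so the same rule applies.
So wehkelr → wehkelreka.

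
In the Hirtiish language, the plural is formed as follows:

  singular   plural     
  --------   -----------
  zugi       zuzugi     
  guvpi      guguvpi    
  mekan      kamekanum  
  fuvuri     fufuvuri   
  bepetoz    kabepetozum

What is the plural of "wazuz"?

kawazuzum

guvpi and mekan both have 2 vowels yet inflect differently (guguvpi, kamekanum), so the number of vowels is not what conditions the rule; the final letter is.
"wazuz" ends in -z. The one such stem in the data (bepetoz → kabepetozum) adds ka- … -um around the stem, so the same rule applies.
The other pattern: stems ending in -i repeat the first consonant+vowel as a prefix.
So wazuz → kawazuzum.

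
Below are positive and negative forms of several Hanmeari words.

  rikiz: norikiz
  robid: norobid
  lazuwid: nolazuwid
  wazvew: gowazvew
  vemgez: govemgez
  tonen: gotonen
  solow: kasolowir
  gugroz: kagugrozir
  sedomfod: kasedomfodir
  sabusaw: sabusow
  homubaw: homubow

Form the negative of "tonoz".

katonozir

rikiz and vemgez both end in -z yet inflect differently (norikiz, govemgez), so the final letter is not what conditions the rule; the last vowel is.
"tonoz" has last vowel 'o'. The stems whose last vowel is 'o' (solow → kasolowir, gugroz → kagugrozir, sedomfod → kasedomfodir) add ka- … -ir around the stem.
The other patterns: stems whose last vowel is 'i' add the prefix no-; stems whose last vowel is 'e' add the prefix go-; stems whose last vowel is 'a' change the last vowel to 'o'.
So tonoz → katonozir.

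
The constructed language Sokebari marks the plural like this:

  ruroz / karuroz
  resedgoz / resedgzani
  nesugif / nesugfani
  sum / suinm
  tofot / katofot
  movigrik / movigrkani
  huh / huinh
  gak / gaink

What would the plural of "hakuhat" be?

hakuhtani

"hakuhat" has 3 vowels. The stems with 3 vowels (nesugif → nesugfani, movigrik → movigrkani, resedgoz → resedgzani) delete the last vowel and add -ani.
So hakuhat → hakuhtani.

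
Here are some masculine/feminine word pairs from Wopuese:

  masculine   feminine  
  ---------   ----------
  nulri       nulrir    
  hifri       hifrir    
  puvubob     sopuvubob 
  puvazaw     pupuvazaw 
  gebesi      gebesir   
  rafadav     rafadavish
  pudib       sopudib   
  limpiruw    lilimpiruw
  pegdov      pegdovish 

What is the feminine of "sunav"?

pudib and gebesi both have last vowel 'i' yet inflect differently (sopudib, gebesir), so the last vowel is not what conditions the rule; the final letter is.
"sunav" ends in -v. The stems ending in -v (rafadav → rafadavish, pegdov → pegdovish) add -ish.
So sunav → sunavish.

sunavish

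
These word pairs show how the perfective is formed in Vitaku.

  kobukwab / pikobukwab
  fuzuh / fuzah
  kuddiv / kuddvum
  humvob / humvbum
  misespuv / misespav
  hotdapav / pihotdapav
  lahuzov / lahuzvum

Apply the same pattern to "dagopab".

misespuv and hotdapav both end in -v yet inflect differently (misespav, pihotdapav), so the final letter is not what conditions the rule; the last vowel is.
"dagopab" has last vowel 'a'. The stems whose last vowel is 'a' (kobukwab → pikobukwab, hotdapav → pihotdapav) add the prefix pi-.
So dagopab → pidagopab.

pidagopab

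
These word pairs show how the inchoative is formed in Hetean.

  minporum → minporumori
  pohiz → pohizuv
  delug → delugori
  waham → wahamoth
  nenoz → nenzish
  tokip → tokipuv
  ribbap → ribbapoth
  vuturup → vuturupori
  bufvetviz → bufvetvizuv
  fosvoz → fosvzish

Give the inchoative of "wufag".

fosvoz and bufvetviz both end in -z yet inflect differently (fosvzish, bufvetvizuv), so the final letter is not what conditions the rule; the last vowel is.
"wufag" has last vowel 'a'. The stems whose last vowel is 'a' (waham → wahamoth, ribbap → ribbapoth) add -oth.
So wufag → wufagoth.

wufagoth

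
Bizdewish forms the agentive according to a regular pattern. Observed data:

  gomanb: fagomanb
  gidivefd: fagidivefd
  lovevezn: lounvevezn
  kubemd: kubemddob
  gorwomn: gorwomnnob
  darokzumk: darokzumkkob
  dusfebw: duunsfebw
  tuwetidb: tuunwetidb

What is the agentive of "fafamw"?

fafamwwob

"fafamw" has second-to-last letter 'm'. The stems whose second-to-last letter is 'm' (gorwomn → gorwomnnob, darokzumk → darokzumkkob, kubemd → kubemddob) double the final consonant and add -ob.
So fafamw → fafamwwob.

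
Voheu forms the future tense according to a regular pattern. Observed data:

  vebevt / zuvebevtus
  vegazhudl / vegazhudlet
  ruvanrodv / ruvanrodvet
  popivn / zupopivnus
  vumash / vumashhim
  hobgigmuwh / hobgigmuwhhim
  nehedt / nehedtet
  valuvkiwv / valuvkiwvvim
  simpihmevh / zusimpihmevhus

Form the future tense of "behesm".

behesmmim

vebevt and nehedt both end in -t yet inflect differently (zuvebevtus, nehedtet), so the final letter is not what conditions the rule; the second-to-last letter is.
"behesm" has second-to-last letter 's'. The one such stem in the data (vumash → vumashhim) doubles the final consonant and adds -im (as do hobgigmuwh, valuvkiwv), so the same rule applies.
The other patterns: stems whose second-to-last letter is 'v' add zu- … -us around the stem; stems whose second-to-last letter is 'd' add -et.
So behesm → behesmmim.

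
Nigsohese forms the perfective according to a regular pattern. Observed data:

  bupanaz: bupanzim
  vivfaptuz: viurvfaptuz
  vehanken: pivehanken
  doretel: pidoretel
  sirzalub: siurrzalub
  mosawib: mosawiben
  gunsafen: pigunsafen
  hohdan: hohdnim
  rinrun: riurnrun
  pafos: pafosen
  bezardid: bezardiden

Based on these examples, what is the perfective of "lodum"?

mosawib and sirzalub both end in -b yet inflect differently (mosawiben, siurrzalub), so the final letter is not what conditions the rule; the last vowel is.
"lodum" has last vowel 'u'. The stems whose last vowel is 'u' (vivfaptuz → viurvfaptuz, sirzalub → siurrzalub, rinrun → riurnrun) insert -ur- after the first vowel.
The other patterns: stems whose last vowel is 'e' add the prefix pi-; stems whose last vowel is 'i' or 'o' add -en; stems whose last vowel is 'a' delete the last vowel and add -im.
So lodum → lourdum.

lourdum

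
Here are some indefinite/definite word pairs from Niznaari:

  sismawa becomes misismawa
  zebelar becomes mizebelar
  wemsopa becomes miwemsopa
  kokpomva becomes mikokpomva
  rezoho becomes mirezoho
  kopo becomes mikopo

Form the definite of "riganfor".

Every pair shown (sismawa → misismawa, zebelar → mizebelar, wemsopa → miwemsopa, …) follows the same rule: add the prefix mi-.
So riganfor → miriganfor.

miriganfor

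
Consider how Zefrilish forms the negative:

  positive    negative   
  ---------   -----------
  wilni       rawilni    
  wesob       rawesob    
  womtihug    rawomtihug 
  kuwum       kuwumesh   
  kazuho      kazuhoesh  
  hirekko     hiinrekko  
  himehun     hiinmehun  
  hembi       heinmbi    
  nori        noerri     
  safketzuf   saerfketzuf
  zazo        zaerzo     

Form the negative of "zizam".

kazuho and hirekko both end in -o yet inflect differently (kazuhoesh, hiinrekko), so the final letter is not what conditions the rule; the first letter is.
"zizam" begins with z-. The one such stem in the data (zazo → zaerzo) inserts -er- after the first vowel (as do nori, safketzuf), so the same rule applies.
The other patterns: stems beginning with w- add the prefix ra-; stems beginning with k- add -esh; stems beginning with h- insert -in- after the first vowel.
So zizam → zierzam.

zierzam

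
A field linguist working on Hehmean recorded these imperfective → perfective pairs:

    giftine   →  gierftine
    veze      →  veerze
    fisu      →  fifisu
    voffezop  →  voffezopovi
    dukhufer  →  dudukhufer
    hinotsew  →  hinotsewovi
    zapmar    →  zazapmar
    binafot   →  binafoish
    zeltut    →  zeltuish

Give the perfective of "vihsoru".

vivihsoru

giftine and dukhufer both have last vowel 'e' yet inflect differently (gierftine, dudukhufer), so the last vowel is not what conditions the rule; the final letter is.
"vihsoru" ends in -u. The one such stem in the data (fisu → fifisu) repeats the first consonant+vowel as a prefix (as do zapmar, dukhufer), so the same rule applies.
So vihsoru → vivihsoru.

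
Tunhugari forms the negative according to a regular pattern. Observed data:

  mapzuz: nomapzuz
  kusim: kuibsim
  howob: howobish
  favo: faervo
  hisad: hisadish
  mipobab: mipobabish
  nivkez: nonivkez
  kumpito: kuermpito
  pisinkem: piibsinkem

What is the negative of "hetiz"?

nohetiz

"hetiz" ends in -z. The stems ending in -z (mapzuz → nomapzuz, nivkez → nonivkez) add the prefix no-.
The other patterns: stems ending in -m insert -ib- after the first vowel; stems ending in -o insert -er- after the first vowel; stems ending in -b or -d add -ish.
So hetiz → nohetiz.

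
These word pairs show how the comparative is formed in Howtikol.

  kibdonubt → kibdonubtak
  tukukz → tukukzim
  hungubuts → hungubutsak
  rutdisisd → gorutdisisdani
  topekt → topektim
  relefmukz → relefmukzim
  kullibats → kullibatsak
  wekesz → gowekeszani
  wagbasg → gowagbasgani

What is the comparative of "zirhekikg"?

relefmukz and wekesz both end in -z yet inflect differently (relefmukzim, gowekeszani), so the final letter is not what conditions the rule; the second-to-last letter is.
"zirhekikg" has second-to-last letter 'k'. The stems whose second-to-last letter is 'k' (topekt → topektim, relefmukz → relefmukzim, tukukz → tukukzim) add -im.
The other patterns: stems whose second-to-last letter is 's' add go- … -ani around the stem; stems whose second-to-last letter is 'b' or 't' add -ak.
So zirhekikg → zirhekikgim.

zirhekikgim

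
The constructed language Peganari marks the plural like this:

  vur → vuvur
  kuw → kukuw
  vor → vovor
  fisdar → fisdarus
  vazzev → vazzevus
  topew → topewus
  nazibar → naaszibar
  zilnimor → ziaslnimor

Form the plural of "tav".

"tav" has 1 vowel. The stems with 1 vowel (vur → vuvur, kuw → kukuw, vor → vovor) repeat the first consonant+vowel as a prefix.
So tav → tatav.

tatav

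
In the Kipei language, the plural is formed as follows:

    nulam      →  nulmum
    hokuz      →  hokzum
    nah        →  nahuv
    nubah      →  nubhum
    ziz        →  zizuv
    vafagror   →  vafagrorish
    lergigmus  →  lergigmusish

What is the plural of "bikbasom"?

bikbasomish

"bikbasom" has 3 vowels. The stems with 3 vowels (vafagror → vafagrorish, lergigmus → lergigmusish) add -ish.
The other patterns: stems with 1 vowel add -uv; stems with 2 vowels delete the last vowel and add -um.
So bikbasom → bikbasomish.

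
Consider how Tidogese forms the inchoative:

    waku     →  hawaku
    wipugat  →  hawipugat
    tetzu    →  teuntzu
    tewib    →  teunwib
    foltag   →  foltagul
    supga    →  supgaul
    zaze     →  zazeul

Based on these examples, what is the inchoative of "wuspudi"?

hawuspudi

"wuspudi" begins with w-. The stems beginning with w- (waku → hawaku, wipugat → hawipugat) add the prefix ha-.
So wuspudi → hawuspudi.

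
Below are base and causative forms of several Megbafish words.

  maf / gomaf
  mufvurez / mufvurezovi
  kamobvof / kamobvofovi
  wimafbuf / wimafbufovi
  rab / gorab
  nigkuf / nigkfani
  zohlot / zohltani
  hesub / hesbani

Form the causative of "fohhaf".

rab and hesub both end in -b yet inflect differently (gorab, hesbani), so the final letter is not what conditions the rule; the number of vowels is.
"fohhaf" has 2 vowels. The stems with 2 vowels (hesub → hesbani, nigkuf → nigkfani, zohlot → zohltani) delete the last vowel and add -ani.
The other patterns: stems with 1 vowel add the prefix go-; stems with 3 vowels add -ovi.
So fohhaf → fohhfani.

fohhfani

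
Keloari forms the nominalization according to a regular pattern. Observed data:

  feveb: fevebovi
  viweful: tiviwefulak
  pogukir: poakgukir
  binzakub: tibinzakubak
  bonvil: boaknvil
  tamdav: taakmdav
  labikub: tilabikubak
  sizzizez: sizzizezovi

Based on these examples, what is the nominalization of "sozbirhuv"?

tisozbirhuvak

feveb and labikub both end in -b yet inflect differently (fevebovi, tilabikubak), so the final letter is not what conditions the rule; the last vowel is.
"sozbirhuv" has last vowel 'u'. The stems whose last vowel is 'u' (labikub → tilabikubak, binzakub → tibinzakubak, viweful → tiviwefulak) add ti- … -ak around the stem.
The other patterns: stems whose last vowel is 'e' add -ovi; stems whose last vowel is 'a' or 'i' insert -ak- after the first vowel.
So sozbirhuv → tisozbirhuvak.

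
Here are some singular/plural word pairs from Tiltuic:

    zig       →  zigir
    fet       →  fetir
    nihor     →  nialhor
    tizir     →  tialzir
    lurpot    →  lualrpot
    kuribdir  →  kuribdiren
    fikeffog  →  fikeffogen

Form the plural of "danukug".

danukugen

"danukug" has 3 vowels. The stems with 3 vowels (kuribdir → kuribdiren, fikeffog → fikeffogen) add -en.
So danukug → danukugen.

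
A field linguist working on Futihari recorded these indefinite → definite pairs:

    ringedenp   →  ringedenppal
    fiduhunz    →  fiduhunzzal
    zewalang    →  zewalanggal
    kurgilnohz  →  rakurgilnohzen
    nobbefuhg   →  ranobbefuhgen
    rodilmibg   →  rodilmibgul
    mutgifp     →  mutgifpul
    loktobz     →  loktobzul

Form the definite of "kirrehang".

fiduhunz and kurgilnohz both end in -z yet inflect differently (fiduhunzzal, rakurgilnohzen), so the final letter is not what conditions the rule; the second-to-last letter is.
"kirrehang" has second-to-last letter 'n'. The stems whose second-to-last letter is 'n' (ringedenp → ringedenppal, fiduhunz → fiduhunzzal, zewalang → zewalanggal) double the final consonant and add -al.
So kirrehang → kirrehanggal.

kirrehanggal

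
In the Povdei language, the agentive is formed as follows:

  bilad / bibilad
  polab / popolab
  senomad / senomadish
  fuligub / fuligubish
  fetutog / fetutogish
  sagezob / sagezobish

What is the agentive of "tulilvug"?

"tulilvug" has 3 vowels. The stems with 3 vowels (senomad → senomadish, fuligub → fuligubish, fetutog → fetutogish) add -ish.
The other pattern: stems with 2 vowels repeat the first consonant+vowel as a prefix.
So tulilvug → tulilvugish.

tulilvugish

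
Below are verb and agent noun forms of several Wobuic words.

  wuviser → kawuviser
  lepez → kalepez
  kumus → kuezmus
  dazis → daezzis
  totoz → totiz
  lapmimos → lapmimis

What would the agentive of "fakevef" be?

kafakevef

lepez and totoz both end in -z yet inflect differently (kalepez, totiz), so the final letter is not what conditions the rule; the last vowel is.
"fakevef" has last vowel 'e'. The stems whose last vowel is 'e' (wuviser → kawuviser, lepez → kalepez) add the prefix ka-.
So fakevef → kafakevef.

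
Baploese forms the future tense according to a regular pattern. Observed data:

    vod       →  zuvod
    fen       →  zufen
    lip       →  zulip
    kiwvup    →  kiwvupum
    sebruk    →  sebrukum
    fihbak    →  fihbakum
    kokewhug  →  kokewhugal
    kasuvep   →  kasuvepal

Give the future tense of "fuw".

lip and kiwvup both end in -p yet inflect differently (zulip, kiwvupum), so the final letter is not what conditions the rule; the number of vowels is.
"fuw" has 1 vowel. The stems with 1 vowel (vod → zuvod, fen → zufen, lip → zulip) add the prefix zu-.
So fuw → zufuw.

zufuw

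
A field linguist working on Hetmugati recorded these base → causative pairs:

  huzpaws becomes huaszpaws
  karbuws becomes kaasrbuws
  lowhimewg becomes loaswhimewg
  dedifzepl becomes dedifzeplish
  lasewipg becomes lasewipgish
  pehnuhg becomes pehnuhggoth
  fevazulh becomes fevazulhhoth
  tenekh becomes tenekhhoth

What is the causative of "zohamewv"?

zoashamewv

lowhimewg and lasewipg both end in -g yet inflect differently (loaswhimewg, lasewipgish), so the final letter is not what conditions the rule; the second-to-last letter is.
"zohamewv" has second-to-last letter 'w'. The stems whose second-to-last letter is 'w' (huzpaws → huaszpaws, karbuws → kaasrbuws, lowhimewg → loaswhimewg) insert -as- after the first vowel.
So zohamewv → zoashamewv.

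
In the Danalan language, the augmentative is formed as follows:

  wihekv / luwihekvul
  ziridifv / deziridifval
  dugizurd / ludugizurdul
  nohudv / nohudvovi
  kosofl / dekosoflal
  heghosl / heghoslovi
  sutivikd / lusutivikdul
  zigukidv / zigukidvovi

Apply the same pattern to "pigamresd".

heghosl and kosofl both end in -l yet inflect differently (heghoslovi, dekosoflal), so the final letter is not what conditions the rule; the second-to-last letter is.
"pigamresd" has second-to-last letter 's'. The one such stem in the data (heghosl → heghoslovi) adds -ovi, so the same rule applies.
The other patterns: stems whose second-to-last letter is 'f' add de- … -al around the stem; stems whose second-to-last letter is 'k' or 'r' add lu- … -ul around the stem.
So pigamresd → pigamresdovi.

pigamresdovi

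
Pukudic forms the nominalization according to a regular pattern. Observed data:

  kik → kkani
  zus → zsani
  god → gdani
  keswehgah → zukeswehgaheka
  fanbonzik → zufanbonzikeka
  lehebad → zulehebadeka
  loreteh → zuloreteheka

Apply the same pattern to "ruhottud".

zuruhottudeka

"ruhottud" has 3 vowels. The stems with 3 vowels (keswehgah → zukeswehgaheka, fanbonzik → zufanbonzikeka, lehebad → zulehebadeka) add zu- … -eka around the stem.
The other pattern: stems with 1 vowel delete the last vowel and add -ani.
So ruhottud → zuruhottudeka.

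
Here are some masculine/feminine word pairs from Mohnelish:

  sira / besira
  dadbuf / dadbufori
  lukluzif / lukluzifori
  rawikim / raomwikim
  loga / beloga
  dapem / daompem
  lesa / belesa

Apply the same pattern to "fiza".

befiza

rawikim and lukluzif both have last vowel 'i' yet inflect differently (raomwikim, lukluzifori), so the last vowel is not what conditions the rule; the final letter is.
"fiza" ends in -a. The stems ending in -a (lesa → belesa, sira → besira, loga → beloga) add the prefix be-.
So fiza → befiza.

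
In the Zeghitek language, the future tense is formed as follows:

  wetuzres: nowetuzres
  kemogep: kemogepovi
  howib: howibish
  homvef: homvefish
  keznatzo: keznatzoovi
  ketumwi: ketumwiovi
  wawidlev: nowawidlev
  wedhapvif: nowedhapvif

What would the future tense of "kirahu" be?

kirahuovi

homvef and wedhapvif both end in -f yet inflect differently (homvefish, nowedhapvif), so the final letter is not what conditions the rule; the first letter is.
"kirahu" begins with k-. The stems beginning with k- (keznatzo → keznatzoovi, ketumwi → ketumwiovi, kemogep → kemogepovi) add -ovi.
The other patterns: stems beginning with h- add -ish; stems beginning with w- add the prefix no-.
So kirahu → kirahuovi.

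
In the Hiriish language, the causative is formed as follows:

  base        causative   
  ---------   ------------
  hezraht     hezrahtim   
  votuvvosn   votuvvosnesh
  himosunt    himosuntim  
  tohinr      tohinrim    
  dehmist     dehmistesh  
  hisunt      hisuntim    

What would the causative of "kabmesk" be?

kabmeskesh

dehmist and hisunt both end in -t yet inflect differently (dehmistesh, hisuntim), so the final letter is not what conditions the rule; the second-to-last letter is.
"kabmesk" has second-to-last letter 's'. The stems whose second-to-last letter is 's' (dehmist → dehmistesh, votuvvosn → votuvvosnesh) add -esh.
The other pattern: stems whose second-to-last letter is 'h' or 'n' add -im.
So kabmesk → kabmeskesh.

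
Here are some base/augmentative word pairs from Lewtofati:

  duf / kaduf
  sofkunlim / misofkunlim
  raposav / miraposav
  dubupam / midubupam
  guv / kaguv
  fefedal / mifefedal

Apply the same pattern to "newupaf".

minewupaf

"newupaf" has 3 vowels. The stems with 3 vowels (sofkunlim → misofkunlim, raposav → miraposav, dubupam → midubupam) add the prefix mi-.
So newupaf → minewupaf.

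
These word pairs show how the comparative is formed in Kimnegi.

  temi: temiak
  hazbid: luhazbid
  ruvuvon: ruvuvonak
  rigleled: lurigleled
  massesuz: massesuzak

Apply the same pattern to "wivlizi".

hazbid and temi both have last vowel 'i' yet inflect differently (luhazbid, temiak), so the last vowel is not what conditions the rule; the final letter is.
"wivlizi" ends in -i. The one such stem in the data (temi → temiak) adds -ak, so the same rule applies.
The other pattern: stems ending in -d add the prefix lu-.
So wivlizi → wivliziak.

wivliziak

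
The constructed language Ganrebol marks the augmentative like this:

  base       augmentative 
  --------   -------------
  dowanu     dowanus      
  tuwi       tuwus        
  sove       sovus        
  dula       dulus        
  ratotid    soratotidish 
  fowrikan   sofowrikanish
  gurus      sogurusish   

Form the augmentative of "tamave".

tuwi and ratotid both have last vowel 'i' yet inflect differently (tuwus, soratotidish), so the last vowel is not what conditions the rule; whether the stem ends in a vowel or a consonant is.
"tamave" ends in a vowel. The stems ending in a vowel (dowanu → dowanus, tuwi → tuwus, sove → sovus) drop the final letter and add -us.
The other pattern: stems ending in a consonant add so- … -ish around the stem.
So tamave → tamavus.

tamavus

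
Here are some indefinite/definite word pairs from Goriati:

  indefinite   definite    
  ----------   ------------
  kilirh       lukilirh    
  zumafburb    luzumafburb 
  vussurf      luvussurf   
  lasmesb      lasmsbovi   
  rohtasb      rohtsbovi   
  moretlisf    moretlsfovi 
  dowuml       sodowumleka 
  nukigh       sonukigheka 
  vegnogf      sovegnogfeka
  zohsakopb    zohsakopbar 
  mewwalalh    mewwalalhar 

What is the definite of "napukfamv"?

zumafburb and lasmesb both end in -b yet inflect differently (luzumafburb, lasmsbovi), so the final letter is not what conditions the rule; the second-to-last letter is.
"napukfamv" has second-to-last letter 'm'. The one such stem in the data (dowuml → sodowumleka) adds so- … -eka around the stem, so the same rule applies.
The other patterns: stems whose second-to-last letter is 'r' add the prefix lu-; stems whose second-to-last letter is 's' delete the last vowel and add -ovi; stems whose second-to-last letter is 'l' or 'p' add -ar.
So napukfamv → sonapukfamveka.

sonapukfamveka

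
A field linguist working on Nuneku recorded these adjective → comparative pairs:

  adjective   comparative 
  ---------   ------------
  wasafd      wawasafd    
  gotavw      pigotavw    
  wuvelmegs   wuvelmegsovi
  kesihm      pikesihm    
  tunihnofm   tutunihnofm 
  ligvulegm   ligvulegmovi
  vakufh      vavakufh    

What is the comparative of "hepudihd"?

pihepudihd

tunihnofm and ligvulegm both end in -m yet inflect differently (tutunihnofm, ligvulegmovi), so the final letter is not what conditions the rule; the second-to-last letter is.
"hepudihd" has second-to-last letter 'h'. The one such stem in the data (kesihm → pikesihm) adds the prefix pi-, so the same rule applies.
So hepudihd → pihepudihd.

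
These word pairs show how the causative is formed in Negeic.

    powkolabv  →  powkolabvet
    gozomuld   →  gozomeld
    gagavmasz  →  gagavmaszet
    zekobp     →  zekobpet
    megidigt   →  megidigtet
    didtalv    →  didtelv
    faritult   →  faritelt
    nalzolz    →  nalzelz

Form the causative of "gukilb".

faritult and megidigt both end in -t yet inflect differently (faritelt, megidigtet), so the final letter is not what conditions the rule; the second-to-last letter is.
"gukilb" has second-to-last letter 'l'. The stems whose second-to-last letter is 'l' (faritult → faritelt, didtalv → didtelv, nalzolz → nalzelz) change the last vowel to 'e'.
The other pattern: stems whose second-to-last letter is 'b', 'g' or 's' add -et.
So gukilb → gukelb.

gukelb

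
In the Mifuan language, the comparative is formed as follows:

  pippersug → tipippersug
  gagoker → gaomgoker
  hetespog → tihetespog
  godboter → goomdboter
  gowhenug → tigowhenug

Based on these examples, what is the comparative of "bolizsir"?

boomlizsir

godboter and gowhenug both begin with g- yet inflect differently (goomdboter, tigowhenug), so the first letter is not what conditions the rule; the final letter is.
"bolizsir" ends in -r. The stems ending in -r (godboter → goomdboter, gagoker → gaomgoker) insert -om- after the first vowel.
The other pattern: stems ending in -g add the prefix ti-.
So bolizsir → boomlizsir.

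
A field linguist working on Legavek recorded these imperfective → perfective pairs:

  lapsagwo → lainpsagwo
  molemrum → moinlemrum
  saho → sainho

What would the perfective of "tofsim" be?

toinfsim

Every pair shown (lapsagwo → lainpsagwo, molemrum → moinlemrum, saho → sainho) follows the same rule: insert -in- after the first vowel.
So tofsim → toinfsim.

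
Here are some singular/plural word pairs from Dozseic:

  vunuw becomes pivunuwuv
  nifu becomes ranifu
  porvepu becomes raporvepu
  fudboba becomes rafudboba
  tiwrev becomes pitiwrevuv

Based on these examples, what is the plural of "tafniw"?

nifu and vunuw both have last vowel 'u' yet inflect differently (ranifu, pivunuwuv), so the last vowel is not what conditions the rule; whether the stem ends in a vowel or a consonant is.
"tafniw" ends in a consonant. The stems ending in a consonant (vunuw → pivunuwuv, tiwrev → pitiwrevuv) add pi- … -uv around the stem.
The other pattern: stems ending in a vowel add the prefix ra-.
So tafniw → pitafniwuv.

pitafniwuv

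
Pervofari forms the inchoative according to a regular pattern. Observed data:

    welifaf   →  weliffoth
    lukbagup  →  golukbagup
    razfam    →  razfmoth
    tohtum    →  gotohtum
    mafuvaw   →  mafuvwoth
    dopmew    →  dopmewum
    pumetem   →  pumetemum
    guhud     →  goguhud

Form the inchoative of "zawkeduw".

gozawkeduw

tohtum and razfam both end in -m yet inflect differently (gotohtum, razfmoth), so the final letter is not what conditions the rule; the last vowel is.
"zawkeduw" has last vowel 'u'. The stems whose last vowel is 'u' (lukbagup → golukbagup, guhud → goguhud, tohtum → gotohtum) add the prefix go-.
The other patterns: stems whose last vowel is 'a' delete the last vowel and add -oth; stems whose last vowel is 'e' add -um.
So zawkeduw → gozawkeduw.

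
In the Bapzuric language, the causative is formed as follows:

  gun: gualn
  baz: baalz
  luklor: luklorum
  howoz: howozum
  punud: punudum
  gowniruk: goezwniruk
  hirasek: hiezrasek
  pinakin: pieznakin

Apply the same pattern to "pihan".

baz and howoz both end in -z yet inflect differently (baalz, howozum), so the final letter is not what conditions the rule; the number of vowels is.
"pihan" has 2 vowels. The stems with 2 vowels (luklor → luklorum, howoz → howozum, punud → punudum) add -um.
The other patterns: stems with 1 vowel insert -al- after the first vowel; stems with 3 vowels insert -ez- after the first vowel.
So pihan → pihanum.

pihanum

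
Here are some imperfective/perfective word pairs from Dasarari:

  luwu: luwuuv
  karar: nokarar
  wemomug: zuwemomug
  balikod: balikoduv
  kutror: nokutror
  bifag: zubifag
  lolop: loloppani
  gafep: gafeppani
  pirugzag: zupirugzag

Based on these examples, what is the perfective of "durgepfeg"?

zudurgepfeg

"durgepfeg" ends in -g. The stems ending in -g (pirugzag → zupirugzag, wemomug → zuwemomug, bifag → zubifag) add the prefix zu-.
So durgepfeg → zudurgepfeg.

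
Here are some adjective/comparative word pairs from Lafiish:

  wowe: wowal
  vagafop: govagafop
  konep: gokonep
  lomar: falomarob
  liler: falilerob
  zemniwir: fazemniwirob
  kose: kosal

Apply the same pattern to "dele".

delal

"dele" ends in -e. The stems ending in -e (kose → kosal, wowe → wowal) drop the final letter and add -al.
The other patterns: stems ending in -p add the prefix go-; stems ending in -r add fa- … -ob around the stem.
So dele → delal.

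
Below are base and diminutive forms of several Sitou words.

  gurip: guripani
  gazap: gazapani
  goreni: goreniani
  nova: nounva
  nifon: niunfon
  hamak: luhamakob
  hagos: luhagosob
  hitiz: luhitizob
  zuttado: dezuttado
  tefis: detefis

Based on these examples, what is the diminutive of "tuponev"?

detuponev

hagos and tefis both end in -s yet inflect differently (luhagosob, detefis), so the final letter is not what conditions the rule; the first letter is.
"tuponev" begins with t-. The one such stem in the data (tefis → detefis) adds the prefix de-, so the same rule applies.
So tuponev → detuponev.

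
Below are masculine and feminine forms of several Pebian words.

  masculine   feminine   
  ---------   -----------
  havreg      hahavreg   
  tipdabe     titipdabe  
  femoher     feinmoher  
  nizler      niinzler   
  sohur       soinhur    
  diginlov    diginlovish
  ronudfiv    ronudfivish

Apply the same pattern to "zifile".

zizifile

havreg and femoher both have last vowel 'e' yet inflect differently (hahavreg, feinmoher), so the last vowel is not what conditions the rule; the final letter is.
"zifile" ends in -e. The one such stem in the data (tipdabe → titipdabe) repeats the first consonant+vowel as a prefix (as does havreg), so the same rule applies.
So zifile → zizifile.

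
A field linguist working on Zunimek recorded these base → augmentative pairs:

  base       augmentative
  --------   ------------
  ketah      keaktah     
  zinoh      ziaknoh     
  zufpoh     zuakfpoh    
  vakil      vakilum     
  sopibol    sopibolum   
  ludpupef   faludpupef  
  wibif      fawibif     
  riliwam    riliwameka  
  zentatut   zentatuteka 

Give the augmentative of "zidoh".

"zidoh" ends in -h. The stems ending in -h (ketah → keaktah, zinoh → ziaknoh, zufpoh → zuakfpoh) insert -ak- after the first vowel.
The other patterns: stems ending in -l add -um; stems ending in -f add the prefix fa-; stems ending in -m or -t add -eka.
So zidoh → ziakdoh.

ziakdoh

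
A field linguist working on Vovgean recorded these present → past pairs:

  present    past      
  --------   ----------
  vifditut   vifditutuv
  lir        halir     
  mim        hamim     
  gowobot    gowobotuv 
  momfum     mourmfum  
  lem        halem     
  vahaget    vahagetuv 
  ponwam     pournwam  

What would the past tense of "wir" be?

mim and momfum both end in -m yet inflect differently (hamim, mourmfum), so the final letter is not what conditions the rule; the number of vowels is.
"wir" has 1 vowel. The stems with 1 vowel (mim → hamim, lir → halir, lem → halem) add the prefix ha-.
The other patterns: stems with 2 vowels insert -ur- after the first vowel; stems with 3 vowels add -uv.
So wir → hawir.

hawir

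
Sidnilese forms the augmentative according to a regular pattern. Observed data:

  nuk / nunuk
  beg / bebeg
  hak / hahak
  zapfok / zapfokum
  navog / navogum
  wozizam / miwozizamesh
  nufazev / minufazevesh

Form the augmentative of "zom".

"zom" has 1 vowel. The stems with 1 vowel (nuk → nunuk, beg → bebeg, hak → hahak) repeat the first consonant+vowel as a prefix.
So zom → zozom.

zozom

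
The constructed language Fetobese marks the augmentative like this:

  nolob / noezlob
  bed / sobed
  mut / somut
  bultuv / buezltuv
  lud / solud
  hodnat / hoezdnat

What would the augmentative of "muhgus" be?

muezhgus

"muhgus" has 2 vowels. The stems with 2 vowels (nolob → noezlob, hodnat → hoezdnat, bultuv → buezltuv) insert -ez- after the first vowel.
The other pattern: stems with 1 vowel add the prefix so-.
So muhgus → muezhgus.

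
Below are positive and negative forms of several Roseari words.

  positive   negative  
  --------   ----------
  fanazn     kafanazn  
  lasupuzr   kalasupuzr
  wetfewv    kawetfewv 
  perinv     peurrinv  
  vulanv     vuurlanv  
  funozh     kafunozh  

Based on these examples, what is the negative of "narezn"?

"narezn" has second-to-last letter 'z'. The stems whose second-to-last letter is 'z' (lasupuzr → kalasupuzr, fanazn → kafanazn, funozh → kafunozh) add the prefix ka-.
So narezn → kanarezn.

kanarezn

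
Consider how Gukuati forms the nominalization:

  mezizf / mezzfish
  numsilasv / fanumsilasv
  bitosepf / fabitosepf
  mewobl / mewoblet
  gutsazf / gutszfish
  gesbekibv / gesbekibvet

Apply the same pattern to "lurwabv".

lurwabvet

gesbekibv and numsilasv both end in -v yet inflect differently (gesbekibvet, fanumsilasv), so the final letter is not what conditions the rule; the second-to-last letter is.
"lurwabv" has second-to-last letter 'b'. The stems whose second-to-last letter is 'b' (gesbekibv → gesbekibvet, mewobl → mewoblet) add -et.
The other patterns: stems whose second-to-last letter is 'z' delete the last vowel and add -ish; stems whose second-to-last letter is 'p' or 's' add the prefix fa-.
So lurwabv → lurwabvet.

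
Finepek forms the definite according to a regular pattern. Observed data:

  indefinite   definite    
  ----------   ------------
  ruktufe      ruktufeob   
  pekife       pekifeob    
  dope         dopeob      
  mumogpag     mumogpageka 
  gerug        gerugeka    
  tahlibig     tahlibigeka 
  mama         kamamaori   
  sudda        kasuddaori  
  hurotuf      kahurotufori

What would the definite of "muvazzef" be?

kamuvazzefori

mumogpag and mama both have last vowel 'a' yet inflect differently (mumogpageka, kamamaori), so the last vowel is not what conditions the rule; the final letter is.
"muvazzef" ends in -f. The one such stem in the data (hurotuf → kahurotufori) adds ka- … -ori around the stem, so the same rule applies.
So muvazzef → kamuvazzefori.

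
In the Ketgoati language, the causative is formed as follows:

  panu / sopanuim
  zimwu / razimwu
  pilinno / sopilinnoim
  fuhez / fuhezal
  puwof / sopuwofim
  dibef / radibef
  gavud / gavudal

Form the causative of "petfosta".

puwof and dibef both end in -f yet inflect differently (sopuwofim, radibef), so the final letter is not what conditions the rule; the first letter is.
"petfosta" begins with p-. The stems beginning with p- (puwof → sopuwofim, panu → sopanuim, pilinno → sopilinnoim) add so- … -im around the stem.
So petfosta → sopetfostaim.

sopetfostaim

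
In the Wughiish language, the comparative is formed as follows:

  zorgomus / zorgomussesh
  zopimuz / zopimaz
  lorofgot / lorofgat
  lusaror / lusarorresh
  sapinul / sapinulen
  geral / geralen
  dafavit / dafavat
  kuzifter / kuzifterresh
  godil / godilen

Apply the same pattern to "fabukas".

fabukassesh

"fabukas" ends in -s. The one such stem in the data (zorgomus → zorgomussesh) doubles the final consonant and adds -esh (as do kuzifter, lusaror), so the same rule applies.
The other patterns: stems ending in -t or -z change the last vowel to 'a'; stems ending in -l add -en.
So fabukas → fabukassesh.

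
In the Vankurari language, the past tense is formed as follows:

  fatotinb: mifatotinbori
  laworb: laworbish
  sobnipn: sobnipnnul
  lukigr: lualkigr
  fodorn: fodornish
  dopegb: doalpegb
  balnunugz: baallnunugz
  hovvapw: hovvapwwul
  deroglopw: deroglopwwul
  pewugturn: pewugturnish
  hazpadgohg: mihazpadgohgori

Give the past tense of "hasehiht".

"hasehiht" has second-to-last letter 'h'. The one such stem in the data (hazpadgohg → mihazpadgohgori) adds mi- … -ori around the stem, so the same rule applies.
The other patterns: stems whose second-to-last letter is 'g' insert -al- after the first vowel; stems whose second-to-last letter is 'r' add -ish; stems whose second-to-last letter is 'p' double the final consonant and add -ul.
So hasehiht → mihasehihtori.

mihasehihtori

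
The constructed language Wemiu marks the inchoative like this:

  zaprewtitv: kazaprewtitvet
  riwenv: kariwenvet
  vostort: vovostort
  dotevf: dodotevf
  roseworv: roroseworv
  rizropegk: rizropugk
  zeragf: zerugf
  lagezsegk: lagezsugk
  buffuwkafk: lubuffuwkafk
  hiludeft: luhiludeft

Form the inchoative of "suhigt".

suhugt

zaprewtitv and roseworv both end in -v yet inflect differently (kazaprewtitvet, roroseworv), so the final letter is not what conditions the rule; the second-to-last letter is.
"suhigt" has second-to-last letter 'g'. The stems whose second-to-last letter is 'g' (rizropegk → rizropugk, zeragf → zerugf, lagezsegk → lagezsugk) change the last vowel to 'u'.
So suhigt → suhugt.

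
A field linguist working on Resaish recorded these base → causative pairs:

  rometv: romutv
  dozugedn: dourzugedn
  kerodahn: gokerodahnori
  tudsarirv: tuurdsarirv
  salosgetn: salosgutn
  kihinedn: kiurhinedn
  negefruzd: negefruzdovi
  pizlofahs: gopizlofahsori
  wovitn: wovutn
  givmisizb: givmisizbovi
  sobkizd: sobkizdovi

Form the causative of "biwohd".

salosgetn and kerodahn both end in -n yet inflect differently (salosgutn, gokerodahnori), so the final letter is not what conditions the rule; the second-to-last letter is.
"biwohd" has second-to-last letter 'h'. The stems whose second-to-last letter is 'h' (pizlofahs → gopizlofahsori, kerodahn → gokerodahnori) add go- … -ori around the stem.
The other patterns: stems whose second-to-last letter is 't' change the last vowel to 'u'; stems whose second-to-last letter is 'z' add -ovi; stems whose second-to-last letter is 'd' or 'r' insert -ur- after the first vowel.
So biwohd → gobiwohdori.

gobiwohdori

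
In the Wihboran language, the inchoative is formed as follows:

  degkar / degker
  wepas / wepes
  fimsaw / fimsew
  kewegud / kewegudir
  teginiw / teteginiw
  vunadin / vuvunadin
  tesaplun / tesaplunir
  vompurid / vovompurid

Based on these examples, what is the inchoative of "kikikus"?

"kikikus" has last vowel 'u'. The stems whose last vowel is 'u' (tesaplun → tesaplunir, kewegud → kewegudir) add -ir.
The other patterns: stems whose last vowel is 'a' change the last vowel to 'e'; stems whose last vowel is 'i' repeat the first consonant+vowel as a prefix.
So kikikus → kikikusir.

kikikusir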